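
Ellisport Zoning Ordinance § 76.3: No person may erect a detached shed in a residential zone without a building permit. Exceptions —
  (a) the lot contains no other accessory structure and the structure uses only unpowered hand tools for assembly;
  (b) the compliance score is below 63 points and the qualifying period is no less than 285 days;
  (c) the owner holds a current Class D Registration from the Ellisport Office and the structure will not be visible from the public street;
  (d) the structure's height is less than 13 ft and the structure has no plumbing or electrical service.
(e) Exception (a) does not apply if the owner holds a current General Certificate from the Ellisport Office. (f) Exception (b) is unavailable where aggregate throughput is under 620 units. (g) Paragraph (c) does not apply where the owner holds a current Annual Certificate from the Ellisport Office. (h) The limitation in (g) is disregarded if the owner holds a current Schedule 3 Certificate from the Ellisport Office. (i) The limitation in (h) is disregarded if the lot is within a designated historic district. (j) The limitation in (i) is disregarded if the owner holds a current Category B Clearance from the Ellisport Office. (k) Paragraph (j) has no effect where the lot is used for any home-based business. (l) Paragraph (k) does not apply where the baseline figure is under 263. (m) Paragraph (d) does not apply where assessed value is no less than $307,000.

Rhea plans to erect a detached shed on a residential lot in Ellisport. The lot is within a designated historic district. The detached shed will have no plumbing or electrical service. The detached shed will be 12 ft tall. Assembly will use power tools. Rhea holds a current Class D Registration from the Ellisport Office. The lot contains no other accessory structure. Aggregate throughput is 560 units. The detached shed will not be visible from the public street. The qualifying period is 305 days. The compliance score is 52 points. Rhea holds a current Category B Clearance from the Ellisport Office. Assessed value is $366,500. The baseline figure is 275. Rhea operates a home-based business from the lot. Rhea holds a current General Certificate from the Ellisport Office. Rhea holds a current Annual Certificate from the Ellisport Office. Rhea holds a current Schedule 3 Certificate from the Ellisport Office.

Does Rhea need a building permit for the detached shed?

Yes — Rhea must obtain a building permit.

Exception (a) does not apply: assembly uses power tools.
Exception (b) is satisfied on its face — the compliance score is 52 points, below the 63 points limit; the qualifying period is 305 days, meeting the 285 days threshold. But applying paragraph (f): (f) is engaged — aggregate throughput is 560 units, under the 620 units limit. So (b) is unavailable.
Exception (c)'s conditions are all satisfied: a current Class D Registration is held; the structure will not be visible from the street. Turning to paragraphs (g)–(l): (g) operates — a current Annual Certificate is held. (h) is triggered (a current Schedule 3 Certificate is held), but yields to (i): (i) applies — the lot is in a historic district. (j) applies (a current Category B Clearance is held), but yields to (k): (k) applies — a home-based business operates on the lot. (l) does not operate here (the baseline figure is 275, not under 263), so (k) stands. Exception (c) does not apply.
Exception (d)'s conditions are all satisfied: the structure's height is 12 ft, less than the 13 ft limit; there is no plumbing or electrical service. But: (m) is triggered — assessed value is $366,500, meeting the $307,000 threshold. Exception (d) does not apply.
Every exception is unavailable, so the rule governs.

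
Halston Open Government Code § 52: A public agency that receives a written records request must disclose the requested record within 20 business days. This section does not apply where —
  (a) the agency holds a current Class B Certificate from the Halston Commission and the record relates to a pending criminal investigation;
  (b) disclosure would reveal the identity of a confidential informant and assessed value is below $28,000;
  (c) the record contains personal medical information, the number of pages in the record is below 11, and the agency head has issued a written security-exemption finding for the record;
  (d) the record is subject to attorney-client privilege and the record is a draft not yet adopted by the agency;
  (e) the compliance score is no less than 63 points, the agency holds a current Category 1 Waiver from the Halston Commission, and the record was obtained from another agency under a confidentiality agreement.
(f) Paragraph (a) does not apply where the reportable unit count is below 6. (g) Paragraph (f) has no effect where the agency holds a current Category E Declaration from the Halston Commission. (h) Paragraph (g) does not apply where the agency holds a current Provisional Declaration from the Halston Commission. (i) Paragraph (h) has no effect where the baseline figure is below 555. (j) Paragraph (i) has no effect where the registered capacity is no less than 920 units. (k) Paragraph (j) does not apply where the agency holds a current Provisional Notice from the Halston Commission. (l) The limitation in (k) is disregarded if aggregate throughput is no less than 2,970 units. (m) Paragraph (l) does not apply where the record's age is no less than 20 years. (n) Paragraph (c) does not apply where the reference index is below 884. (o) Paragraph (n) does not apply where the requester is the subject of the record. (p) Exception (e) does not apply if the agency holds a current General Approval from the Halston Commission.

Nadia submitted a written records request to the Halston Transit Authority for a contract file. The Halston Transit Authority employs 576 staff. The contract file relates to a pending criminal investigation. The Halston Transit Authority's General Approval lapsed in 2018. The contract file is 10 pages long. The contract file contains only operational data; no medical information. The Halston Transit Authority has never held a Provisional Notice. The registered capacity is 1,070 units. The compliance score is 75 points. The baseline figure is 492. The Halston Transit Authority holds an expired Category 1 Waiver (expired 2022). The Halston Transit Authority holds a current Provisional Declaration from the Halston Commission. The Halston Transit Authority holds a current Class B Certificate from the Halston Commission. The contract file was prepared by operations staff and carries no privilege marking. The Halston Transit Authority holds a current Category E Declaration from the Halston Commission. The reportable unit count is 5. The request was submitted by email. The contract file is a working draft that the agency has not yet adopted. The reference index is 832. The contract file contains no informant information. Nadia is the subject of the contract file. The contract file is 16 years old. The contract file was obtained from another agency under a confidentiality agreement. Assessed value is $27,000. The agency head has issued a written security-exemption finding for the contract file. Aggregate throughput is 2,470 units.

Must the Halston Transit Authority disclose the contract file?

Yes — the Halston Transit Authority must disclose the contract file.

Exception (a) is satisfied on its face — a current Class B Certificate is held; the contract file relates to a pending investigation. But applying paragraphs (f)–(m): (f) operates against (a): the reportable unit count is 5, below the 6 limit. (g) would limit (f) — a current Category E Declaration is held — but (h) sets (g) aside: (h) operates against (g): a current Provisional Declaration is held. (i) operates (the baseline figure is 492, below the 555 limit), but yields to (j): (j) is triggered — the registered capacity is 1,070 units, meeting the 920 units threshold. (k) does not operate here (there is no Provisional Notice in force), so (j) stands. Exception (a) does not apply.
Exception (b) fails — the contract file contains no informant information.
Exception (c) requires that the record contains personal medical information; but the contract file contains only operational data, so (c) is unavailable.
Exception (d) fails — the contract file carries no privilege marking.
Exception (e) fails — there is no Category 1 Waiver in force.
No exception applies. The general rule governs.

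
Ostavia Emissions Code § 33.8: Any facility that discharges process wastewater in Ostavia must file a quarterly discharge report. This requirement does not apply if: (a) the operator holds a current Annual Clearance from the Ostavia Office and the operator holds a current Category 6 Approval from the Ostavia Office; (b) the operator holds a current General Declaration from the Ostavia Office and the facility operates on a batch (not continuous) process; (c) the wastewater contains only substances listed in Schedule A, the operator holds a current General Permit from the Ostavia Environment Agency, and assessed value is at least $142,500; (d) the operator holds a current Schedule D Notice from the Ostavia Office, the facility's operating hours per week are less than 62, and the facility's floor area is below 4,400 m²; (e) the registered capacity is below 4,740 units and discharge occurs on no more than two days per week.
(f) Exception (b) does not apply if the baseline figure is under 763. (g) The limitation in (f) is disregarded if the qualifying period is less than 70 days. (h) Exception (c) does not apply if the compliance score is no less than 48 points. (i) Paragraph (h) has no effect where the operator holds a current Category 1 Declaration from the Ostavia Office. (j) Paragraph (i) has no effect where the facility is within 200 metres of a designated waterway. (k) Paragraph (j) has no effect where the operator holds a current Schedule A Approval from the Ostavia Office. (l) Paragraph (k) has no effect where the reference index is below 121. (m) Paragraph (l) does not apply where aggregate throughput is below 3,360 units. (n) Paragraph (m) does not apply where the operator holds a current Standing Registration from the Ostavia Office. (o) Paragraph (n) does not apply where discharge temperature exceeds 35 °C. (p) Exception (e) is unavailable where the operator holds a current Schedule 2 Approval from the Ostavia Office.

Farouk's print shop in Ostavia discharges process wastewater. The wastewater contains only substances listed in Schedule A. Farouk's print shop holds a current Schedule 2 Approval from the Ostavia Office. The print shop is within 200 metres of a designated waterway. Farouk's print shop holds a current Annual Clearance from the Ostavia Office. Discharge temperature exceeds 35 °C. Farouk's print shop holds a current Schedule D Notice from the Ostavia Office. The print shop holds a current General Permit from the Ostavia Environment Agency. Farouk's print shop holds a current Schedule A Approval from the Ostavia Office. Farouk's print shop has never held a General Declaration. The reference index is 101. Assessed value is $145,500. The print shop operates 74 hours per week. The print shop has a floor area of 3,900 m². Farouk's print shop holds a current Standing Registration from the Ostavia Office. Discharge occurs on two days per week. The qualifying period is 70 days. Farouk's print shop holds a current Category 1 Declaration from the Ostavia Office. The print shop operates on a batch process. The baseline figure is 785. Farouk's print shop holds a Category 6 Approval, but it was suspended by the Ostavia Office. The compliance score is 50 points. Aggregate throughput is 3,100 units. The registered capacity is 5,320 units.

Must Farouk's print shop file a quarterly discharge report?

No — exception (c) applies; Farouk's print shop is not required to file a quarterly discharge report.

Exception (a) requires that the operator holds a current Category 6 Approval from the Ostavia Office; but there is no Category 6 Approval in force, so (a) is unavailable.
Exception (b) fails — no current General Declaration is held.
Exception (c)'s conditions are all satisfied: the wastewater is Schedule-A-only; a current General Permit is held; assessed value is $145,500, meeting the $142,500 threshold. Applying paragraphs (h)–(o): (h) is engaged (the compliance score is 50 points, meeting the 48 points threshold), but is set aside by (i): (i) operates against (h): a current Category 1 Declaration is held. (j) would limit (i) — the print shop is within 200 m of a designated waterway — but (k) sets (j) aside: (k) operates against (j): a current Schedule A Approval is held. (l) would limit (k) — the reference index is 101, below the 121 limit — but (m) sets (l) aside: (m) applies — aggregate throughput is 3,100 units, below the 3,360 units limit. (n) would limit (m) — a current Standing Registration is held — but (o) sets (n) aside: (o) is engaged — discharge temperature exceeds 35 °C. (c) remains available.
Exception (d) does not apply: the facility's operating hours per week are 74, not less than 62.
Exception (e) does not apply: the registered capacity is 5,320 units, not below 4,740 units.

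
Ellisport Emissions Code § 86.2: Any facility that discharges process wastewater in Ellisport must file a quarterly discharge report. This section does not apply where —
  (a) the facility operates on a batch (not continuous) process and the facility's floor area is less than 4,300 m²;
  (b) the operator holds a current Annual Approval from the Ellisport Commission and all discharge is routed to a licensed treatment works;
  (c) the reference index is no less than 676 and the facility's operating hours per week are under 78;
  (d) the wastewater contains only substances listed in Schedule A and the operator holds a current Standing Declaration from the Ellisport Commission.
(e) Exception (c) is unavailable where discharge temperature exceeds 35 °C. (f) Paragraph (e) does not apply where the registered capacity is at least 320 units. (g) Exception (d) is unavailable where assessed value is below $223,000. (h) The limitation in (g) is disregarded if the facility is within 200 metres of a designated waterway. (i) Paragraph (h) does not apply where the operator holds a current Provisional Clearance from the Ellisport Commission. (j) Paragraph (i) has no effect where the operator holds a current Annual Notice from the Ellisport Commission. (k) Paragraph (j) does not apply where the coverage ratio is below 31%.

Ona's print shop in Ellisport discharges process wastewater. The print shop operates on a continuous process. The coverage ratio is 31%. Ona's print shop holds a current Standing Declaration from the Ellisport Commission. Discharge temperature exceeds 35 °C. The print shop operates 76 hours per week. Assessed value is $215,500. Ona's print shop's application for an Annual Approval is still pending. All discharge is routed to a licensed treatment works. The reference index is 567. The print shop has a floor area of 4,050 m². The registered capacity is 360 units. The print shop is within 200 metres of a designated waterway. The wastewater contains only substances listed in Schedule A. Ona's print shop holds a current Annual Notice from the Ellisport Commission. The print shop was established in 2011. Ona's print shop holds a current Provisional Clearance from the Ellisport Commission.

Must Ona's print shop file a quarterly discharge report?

No — exception (d) applies; Ona's print shop is not required to file a quarterly discharge report.

Exception (a) fails — the facility operates on a continuous process.
Exception (b) requires that the operator holds a current Annual Approval from the Ellisport Commission; but there is no Annual Approval in force, so (b) is unavailable.
Exception (c) fails — the reference index is 567, short of 676.
All of (d)'s requirements are met (the wastewater is Schedule-A-only; a current Standing Declaration is held). As to paragraphs (g)–(k): (g) would limit (d) — assessed value is $215,500, below the $223,000 limit — but (h) sets (g) aside: (h) is engaged — the print shop is within 200 m of a designated waterway. (i) is engaged (a current Provisional Clearance is held), but is itself disapplied by (j): (j) operates against (i): a current Annual Notice is held. (k), which would lift (j), is not triggered — the coverage ratio is 31%, not below 31%. (d) remains available.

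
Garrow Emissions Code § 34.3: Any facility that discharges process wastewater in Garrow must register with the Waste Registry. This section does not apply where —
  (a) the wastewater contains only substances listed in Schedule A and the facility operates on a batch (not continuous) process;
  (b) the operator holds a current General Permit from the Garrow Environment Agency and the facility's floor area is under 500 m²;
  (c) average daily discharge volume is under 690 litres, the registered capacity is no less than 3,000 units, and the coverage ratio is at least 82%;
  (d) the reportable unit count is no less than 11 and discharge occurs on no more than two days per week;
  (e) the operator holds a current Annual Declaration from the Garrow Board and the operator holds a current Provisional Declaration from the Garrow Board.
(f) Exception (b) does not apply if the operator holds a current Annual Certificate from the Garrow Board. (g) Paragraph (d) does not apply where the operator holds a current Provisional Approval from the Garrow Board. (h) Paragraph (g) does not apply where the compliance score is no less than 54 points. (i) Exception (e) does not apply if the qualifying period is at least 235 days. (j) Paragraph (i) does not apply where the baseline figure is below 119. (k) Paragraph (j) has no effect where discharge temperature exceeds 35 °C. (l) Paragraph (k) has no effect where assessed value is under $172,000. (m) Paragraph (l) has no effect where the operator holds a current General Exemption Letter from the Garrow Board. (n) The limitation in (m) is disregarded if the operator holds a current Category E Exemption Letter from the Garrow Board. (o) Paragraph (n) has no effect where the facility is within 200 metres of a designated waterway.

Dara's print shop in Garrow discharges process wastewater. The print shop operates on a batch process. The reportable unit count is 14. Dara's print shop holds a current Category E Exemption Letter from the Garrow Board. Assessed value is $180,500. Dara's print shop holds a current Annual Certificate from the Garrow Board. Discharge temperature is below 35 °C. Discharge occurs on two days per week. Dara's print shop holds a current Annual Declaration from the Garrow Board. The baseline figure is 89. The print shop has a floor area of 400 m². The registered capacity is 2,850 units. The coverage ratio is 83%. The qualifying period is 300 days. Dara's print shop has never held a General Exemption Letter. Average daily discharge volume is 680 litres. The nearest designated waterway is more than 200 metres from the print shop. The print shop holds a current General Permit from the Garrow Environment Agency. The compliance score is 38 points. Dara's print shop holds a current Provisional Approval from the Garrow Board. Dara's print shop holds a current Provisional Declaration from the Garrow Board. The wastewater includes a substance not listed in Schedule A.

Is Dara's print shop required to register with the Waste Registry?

Exception (a) fails — the wastewater includes a non-Schedule-A substance.
Exception (b) is satisfied on its face — a current General Permit is held; the facility's floor area is 400 m², under the 500 m² limit. Turning to paragraph (f): (f) operates against (b): a current Annual Certificate is held. (b) is therefore removed.
Exception (c) fails — the registered capacity is 2,850 units, short of 3,000 units.
All of (d)'s requirements are met (the reportable unit count is 14, meeting the 11 threshold; discharge occurs on no more than two days per week). But applying paragraphs (g)–(h): (g) operates against (d): a current Provisional Approval is held. (h) is inapplicable (the compliance score is 38 points, short of 54 points), so (g) stands. (d) is therefore removed.
All of (e)'s requirements are met (a current Annual Declaration is held; a current Provisional Declaration is held). Considering the limiting provisions: (i) applies (the qualifying period is 300 days, meeting the 235 days threshold), but is overridden by (j): (j) operates against (i): the baseline figure is 89, below the 119 limit. (k) is not triggered (discharge temperature is below 35 °C), so (j) stands. (e) remains available.

No — exception (e) applies; Dara's print shop is not required to register with the Waste Registry.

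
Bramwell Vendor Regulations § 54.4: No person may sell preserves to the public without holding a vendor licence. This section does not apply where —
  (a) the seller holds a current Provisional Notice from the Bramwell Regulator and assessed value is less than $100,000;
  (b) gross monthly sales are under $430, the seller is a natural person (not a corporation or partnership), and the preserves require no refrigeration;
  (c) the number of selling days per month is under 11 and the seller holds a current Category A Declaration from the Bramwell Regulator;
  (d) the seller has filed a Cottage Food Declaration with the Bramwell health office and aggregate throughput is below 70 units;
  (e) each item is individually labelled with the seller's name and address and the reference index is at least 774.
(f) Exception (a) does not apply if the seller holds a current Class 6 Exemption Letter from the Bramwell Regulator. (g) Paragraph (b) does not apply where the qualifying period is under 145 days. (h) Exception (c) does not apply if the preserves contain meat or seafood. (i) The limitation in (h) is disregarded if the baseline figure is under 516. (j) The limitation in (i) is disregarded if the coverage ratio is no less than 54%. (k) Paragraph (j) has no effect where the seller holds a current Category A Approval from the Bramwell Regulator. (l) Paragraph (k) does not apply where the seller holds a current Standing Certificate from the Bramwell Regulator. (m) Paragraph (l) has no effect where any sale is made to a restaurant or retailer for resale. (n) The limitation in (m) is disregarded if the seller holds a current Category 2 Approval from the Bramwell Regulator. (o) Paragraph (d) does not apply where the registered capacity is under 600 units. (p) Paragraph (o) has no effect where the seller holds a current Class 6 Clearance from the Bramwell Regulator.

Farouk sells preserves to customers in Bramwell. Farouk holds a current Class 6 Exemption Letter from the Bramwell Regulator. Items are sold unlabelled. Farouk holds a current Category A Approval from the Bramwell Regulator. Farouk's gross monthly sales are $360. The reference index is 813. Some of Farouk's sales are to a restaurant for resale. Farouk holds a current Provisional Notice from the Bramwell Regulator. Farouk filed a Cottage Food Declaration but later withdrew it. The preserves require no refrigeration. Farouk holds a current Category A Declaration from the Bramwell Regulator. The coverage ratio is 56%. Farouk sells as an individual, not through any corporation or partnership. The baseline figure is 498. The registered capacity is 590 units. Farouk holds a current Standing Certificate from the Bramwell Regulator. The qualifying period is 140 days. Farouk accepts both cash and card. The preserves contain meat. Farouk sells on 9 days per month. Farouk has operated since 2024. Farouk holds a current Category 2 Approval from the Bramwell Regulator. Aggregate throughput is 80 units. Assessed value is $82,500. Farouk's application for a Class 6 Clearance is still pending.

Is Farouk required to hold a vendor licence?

All of (a)'s requirements are met (a current Provisional Notice is held; assessed value is $82,500, less than the $100,000 limit). However, paragraph (f) must be considered: (f) is engaged — a current Class 6 Exemption Letter is held. So (a) is unavailable.
Exception (b): gross monthly sales are $360, under the $430 limit; the seller is a natural person; the preserves are shelf-stable — every condition holds. Turning to paragraph (g): (g) operates against (b): the qualifying period is 140 days, under the 145 days limit. So (b) is unavailable.
Exception (c): the number of selling days per month is 9, under the 11 limit; a current Category A Declaration is held — every condition holds. However, paragraphs (h)–(n) must be considered: (h) operates against (c): the preserves contain meat. (i) would limit (h) — the baseline figure is 498, under the 516 limit — but (j) sets (i) aside: (j) operates against (i): the coverage ratio is 56%, meeting the 54% threshold. (k) would limit (j) — a current Category A Approval is held — but (l) sets (k) aside: (l) is triggered — a current Standing Certificate is held. (m) would limit (l) — some sales are to a restaurant for resale — but (n) sets (m) aside: (n) is triggered — a current Category 2 Approval is held. Exception (c) does not apply.
Exception (d) does not apply: the Cottage Food Declaration was withdrawn.
Exception (e) does not apply: items are sold unlabelled.
Every exception is unavailable, so the rule governs.

Yes — Farouk must hold a vendor licence.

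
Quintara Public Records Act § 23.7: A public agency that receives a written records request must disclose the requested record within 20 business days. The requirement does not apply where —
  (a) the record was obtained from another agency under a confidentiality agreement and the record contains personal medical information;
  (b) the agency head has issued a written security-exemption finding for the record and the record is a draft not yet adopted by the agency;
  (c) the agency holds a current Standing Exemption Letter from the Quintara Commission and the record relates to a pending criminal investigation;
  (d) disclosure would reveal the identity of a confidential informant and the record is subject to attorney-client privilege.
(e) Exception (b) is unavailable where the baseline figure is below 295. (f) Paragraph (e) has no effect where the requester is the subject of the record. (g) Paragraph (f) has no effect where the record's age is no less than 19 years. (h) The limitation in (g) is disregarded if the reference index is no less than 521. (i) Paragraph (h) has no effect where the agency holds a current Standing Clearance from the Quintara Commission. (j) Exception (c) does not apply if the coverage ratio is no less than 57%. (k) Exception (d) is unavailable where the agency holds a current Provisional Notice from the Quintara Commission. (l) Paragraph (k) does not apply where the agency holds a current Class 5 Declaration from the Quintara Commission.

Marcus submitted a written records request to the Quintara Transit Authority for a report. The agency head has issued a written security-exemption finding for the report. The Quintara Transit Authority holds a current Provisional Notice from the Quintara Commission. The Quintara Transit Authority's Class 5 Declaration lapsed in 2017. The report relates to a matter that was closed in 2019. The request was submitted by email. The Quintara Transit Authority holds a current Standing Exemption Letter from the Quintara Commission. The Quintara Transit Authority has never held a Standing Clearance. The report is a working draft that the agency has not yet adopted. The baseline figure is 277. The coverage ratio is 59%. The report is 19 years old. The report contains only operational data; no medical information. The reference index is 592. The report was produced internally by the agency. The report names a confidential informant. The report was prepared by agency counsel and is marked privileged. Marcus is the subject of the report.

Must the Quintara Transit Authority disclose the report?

No — exception (b) applies; the Quintara Transit Authority is not required to disclose the report.

Exception (a) does not apply: the report was produced internally.
Exception (b): a written security-exemption finding has been issued; the report is an unadopted draft — every condition holds. Considering the limiting provisions: (e) would limit (b) — the baseline figure is 277, below the 295 limit — but (f) sets (e) aside: (f) operates against (e): Marcus is the subject of the report. (g) applies (the record's age is 19 years, meeting the 19 years threshold), but is overridden by (h): (h) operates against (g): the reference index is 592, meeting the 521 threshold. (i), which would lift (h), is inapplicable — there is no Standing Clearance in force. Exception (b) stands.
Exception (c) requires that the record relates to a pending criminal investigation; but the report relates to a closed matter, so (c) is unavailable.
Exception (d) is satisfied on its face — the report names a confidential informant; the report is privileged. But: (k) operates — a current Provisional Notice is held. (l), which would lift (k), does not operate here — no current Class 5 Declaration is held. Exception (d) does not apply.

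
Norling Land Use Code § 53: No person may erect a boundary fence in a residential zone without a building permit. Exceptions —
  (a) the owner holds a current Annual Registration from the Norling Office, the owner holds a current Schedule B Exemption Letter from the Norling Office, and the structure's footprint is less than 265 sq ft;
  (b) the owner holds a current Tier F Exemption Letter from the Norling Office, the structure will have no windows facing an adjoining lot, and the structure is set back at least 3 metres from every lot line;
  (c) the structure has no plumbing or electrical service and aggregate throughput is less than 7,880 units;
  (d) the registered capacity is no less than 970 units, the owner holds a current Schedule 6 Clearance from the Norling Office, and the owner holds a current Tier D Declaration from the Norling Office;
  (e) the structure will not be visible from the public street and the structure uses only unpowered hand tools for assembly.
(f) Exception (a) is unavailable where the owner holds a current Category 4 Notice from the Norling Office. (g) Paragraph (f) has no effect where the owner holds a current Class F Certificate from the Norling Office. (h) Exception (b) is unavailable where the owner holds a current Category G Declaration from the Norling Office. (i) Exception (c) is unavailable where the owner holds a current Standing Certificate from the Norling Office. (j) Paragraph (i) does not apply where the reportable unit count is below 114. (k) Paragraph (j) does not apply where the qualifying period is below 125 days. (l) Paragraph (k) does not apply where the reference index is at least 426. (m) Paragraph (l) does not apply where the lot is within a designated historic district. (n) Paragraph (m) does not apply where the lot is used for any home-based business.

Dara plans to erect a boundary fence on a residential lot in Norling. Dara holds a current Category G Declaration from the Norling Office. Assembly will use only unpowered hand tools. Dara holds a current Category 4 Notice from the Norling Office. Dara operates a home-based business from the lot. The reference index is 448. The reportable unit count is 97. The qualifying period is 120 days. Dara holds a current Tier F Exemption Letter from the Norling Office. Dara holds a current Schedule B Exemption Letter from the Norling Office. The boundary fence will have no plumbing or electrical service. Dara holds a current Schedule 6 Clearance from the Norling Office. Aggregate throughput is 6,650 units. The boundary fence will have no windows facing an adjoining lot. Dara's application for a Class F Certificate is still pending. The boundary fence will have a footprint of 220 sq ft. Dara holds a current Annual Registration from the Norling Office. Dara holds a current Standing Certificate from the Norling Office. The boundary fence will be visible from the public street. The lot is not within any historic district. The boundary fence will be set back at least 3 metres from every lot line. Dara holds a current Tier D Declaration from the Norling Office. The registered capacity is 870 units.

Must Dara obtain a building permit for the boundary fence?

No — exception (c) applies; Dara does not need a building permit.

Exception (a)'s conditions are all satisfied: a current Annual Registration is held; a current Schedule B Exemption Letter is held; the structure's footprint is 220 sq ft, less than the 265 sq ft limit. Turning to paragraphs (f)–(g): (f) operates against (a): a current Category 4 Notice is held. (g), which would lift (f), does not operate here — there is no Class F Certificate in force. So (a) is unavailable.
All of (b)'s requirements are met (a current Tier F Exemption Letter is held; no windows face an adjoining lot; the setback is at least 3 m on every side). But: (h) operates against (b): a current Category G Declaration is held. Exception (b) does not apply.
Exception (c)'s conditions are all satisfied: there is no plumbing or electrical service; aggregate throughput is 6,650 units, less than the 7,880 units limit. Considering the limiting provisions: (i) would limit (c) — a current Standing Certificate is held — but (j) sets (i) aside: (j) is triggered — the reportable unit count is 97, below the 114 limit. (k) applies (the qualifying period is 120 days, below the 125 days limit), but is itself disapplied by (l): (l) operates against (k): the reference index is 448, meeting the 426 threshold. (m) does not operate here (the lot is not in a historic district), so (l) stands. Exception (c) stands.
Exception (d) fails — the registered capacity is 870 units, short of 970 units.
Exception (e) requires that the structure will not be visible from the public street; but the structure will be visible from the street, so (e) is unavailable.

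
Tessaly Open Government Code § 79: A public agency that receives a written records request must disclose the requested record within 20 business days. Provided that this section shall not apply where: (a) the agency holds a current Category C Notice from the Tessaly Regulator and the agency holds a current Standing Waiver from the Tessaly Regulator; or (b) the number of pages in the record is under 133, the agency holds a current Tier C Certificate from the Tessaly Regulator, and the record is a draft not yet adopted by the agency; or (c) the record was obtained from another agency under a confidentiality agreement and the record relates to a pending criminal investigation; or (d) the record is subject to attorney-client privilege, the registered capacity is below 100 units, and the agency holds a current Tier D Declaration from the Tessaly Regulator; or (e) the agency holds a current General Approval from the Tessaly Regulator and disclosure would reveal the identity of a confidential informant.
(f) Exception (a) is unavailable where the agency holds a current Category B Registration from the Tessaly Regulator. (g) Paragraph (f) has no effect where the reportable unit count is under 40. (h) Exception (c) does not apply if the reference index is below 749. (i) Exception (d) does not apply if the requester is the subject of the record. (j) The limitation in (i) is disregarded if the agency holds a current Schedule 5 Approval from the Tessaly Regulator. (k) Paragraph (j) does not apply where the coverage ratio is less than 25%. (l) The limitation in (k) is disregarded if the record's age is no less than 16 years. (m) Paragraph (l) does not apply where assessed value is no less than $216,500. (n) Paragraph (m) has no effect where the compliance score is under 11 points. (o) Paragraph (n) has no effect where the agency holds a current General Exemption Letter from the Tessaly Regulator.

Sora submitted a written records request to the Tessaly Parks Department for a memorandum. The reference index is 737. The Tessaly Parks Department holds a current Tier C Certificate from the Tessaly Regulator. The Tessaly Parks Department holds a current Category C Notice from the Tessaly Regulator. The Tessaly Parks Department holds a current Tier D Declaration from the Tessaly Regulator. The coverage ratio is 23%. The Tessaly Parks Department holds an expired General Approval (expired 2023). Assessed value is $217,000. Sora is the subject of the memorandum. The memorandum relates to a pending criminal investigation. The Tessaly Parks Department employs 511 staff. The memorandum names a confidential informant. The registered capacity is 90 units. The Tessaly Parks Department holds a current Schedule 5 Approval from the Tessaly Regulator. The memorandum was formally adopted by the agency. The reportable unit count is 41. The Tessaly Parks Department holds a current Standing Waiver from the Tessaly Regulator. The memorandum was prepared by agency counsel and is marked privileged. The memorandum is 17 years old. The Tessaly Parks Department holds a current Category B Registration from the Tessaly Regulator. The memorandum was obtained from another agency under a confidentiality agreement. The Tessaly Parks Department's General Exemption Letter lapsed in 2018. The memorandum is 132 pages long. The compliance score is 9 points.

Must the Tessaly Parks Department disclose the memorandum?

Exception (a) is satisfied on its face — a current Category C Notice is held; a current Standing Waiver is held. However, paragraphs (f)–(g) must be considered: (f) applies — a current Category B Registration is held. (g), which would lift (f), is inapplicable — the reportable unit count is 41, not under 40. So (a) is unavailable.
Exception (b) does not apply: the memorandum has been formally adopted.
Exception (c): the memorandum was obtained under a confidentiality agreement; the memorandum relates to a pending investigation — every condition holds. Turning to paragraph (h): (h) applies — the reference index is 737, below the 749 limit. (c) is therefore removed.
Exception (d) is satisfied on its face — the memorandum is privileged; the registered capacity is 90 units, below the 100 units limit; a current Tier D Declaration is held. As to paragraphs (i)–(o): (i) operates (Sora is the subject of the memorandum), but is set aside by (j): (j) operates against (i): a current Schedule 5 Approval is held. (k) would limit (j) — the coverage ratio is 23%, less than the 25% limit — but (l) sets (k) aside: (l) is triggered — the record's age is 17 years, meeting the 16 years threshold. (m) applies (assessed value is $217,000, meeting the $216,500 threshold), but is displaced by (n): (n) operates against (m): the compliance score is 9 points, under the 11 points limit. (o) is not triggered (there is no General Exemption Letter in force), so (n) stands. Exception (d) stands.
Exception (e) does not apply: no current General Approval is held.

No — exception (d) applies; the Tessaly Parks Department is not required to disclose the memorandum.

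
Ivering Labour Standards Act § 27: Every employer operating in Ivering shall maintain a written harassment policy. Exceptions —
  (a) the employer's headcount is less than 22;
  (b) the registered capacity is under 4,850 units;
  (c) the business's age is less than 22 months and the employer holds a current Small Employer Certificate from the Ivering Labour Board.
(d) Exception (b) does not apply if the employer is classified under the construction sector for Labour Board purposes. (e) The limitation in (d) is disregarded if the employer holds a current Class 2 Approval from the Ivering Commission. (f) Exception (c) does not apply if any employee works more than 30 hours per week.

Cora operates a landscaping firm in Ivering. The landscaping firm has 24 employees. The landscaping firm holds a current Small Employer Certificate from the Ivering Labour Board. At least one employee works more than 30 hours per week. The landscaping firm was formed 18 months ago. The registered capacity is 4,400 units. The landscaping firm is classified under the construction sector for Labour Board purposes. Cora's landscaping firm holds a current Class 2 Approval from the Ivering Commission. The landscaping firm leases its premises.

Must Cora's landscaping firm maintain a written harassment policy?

Exception (a) requires that the employer's headcount is less than 22; but the employer's headcount is 24, not less than 22, so (a) is unavailable.
Exception (b)'s conditions are all satisfied: the registered capacity is 4,400 units, under the 4,850 units limit. Applying paragraphs (d)–(e): (d) is engaged (the landscaping firm is classified under the construction sector), but is displaced by (e): (e) is triggered — a current Class 2 Approval is held. So (b) applies.
Exception (c)'s conditions are all satisfied: the business's age is 18 months, less than the 22 months limit; a current Small Employer Certificate is held. Turning to paragraph (f): (f) operates against (c): at least one employee exceeds 30 hours/week. So (c) is unavailable.

No — exception (b) applies; Cora's landscaping firm is not required to maintain a written harassment policy.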